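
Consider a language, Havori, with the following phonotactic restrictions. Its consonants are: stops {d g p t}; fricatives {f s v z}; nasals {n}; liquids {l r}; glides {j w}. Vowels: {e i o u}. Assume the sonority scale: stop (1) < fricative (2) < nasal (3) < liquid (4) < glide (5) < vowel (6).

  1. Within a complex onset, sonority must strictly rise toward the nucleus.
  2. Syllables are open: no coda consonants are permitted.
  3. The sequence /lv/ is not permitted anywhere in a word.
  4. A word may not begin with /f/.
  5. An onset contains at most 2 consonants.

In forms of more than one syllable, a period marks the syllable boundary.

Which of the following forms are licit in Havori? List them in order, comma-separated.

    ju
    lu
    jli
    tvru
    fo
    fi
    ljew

ju, lu

ju — σ1 onset /j/, coda /∅/ ok → licit
lu — σ1 onset /l/, coda /∅/ ok → licit
jli — violates constraint 1: syllable 1 onset /jl/: /j/ (glide, 5) → /l/ (liquid, 4) does not rise → illicit
tvru — violates constraint 5: syllable 1 onset /tvr/ has 3 consonants (> 2) → illicit
fo — violates constraint 4: word begins with /f/ → illicit
fi — violates constraint 4: word begins with /f/ → illicit
ljew — violates constraint 2: syllable 1 coda /w/ has 1 consonant (> 0) → illicit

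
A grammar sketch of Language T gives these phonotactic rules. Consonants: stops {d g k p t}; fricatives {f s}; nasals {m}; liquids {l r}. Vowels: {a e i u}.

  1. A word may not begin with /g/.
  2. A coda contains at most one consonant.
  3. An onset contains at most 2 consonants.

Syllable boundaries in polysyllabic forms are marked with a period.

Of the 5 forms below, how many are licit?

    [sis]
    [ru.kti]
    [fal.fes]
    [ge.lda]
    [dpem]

[sis] — σ1 onset /s/, coda /s/ ok → licit
[ru.kti] — σ1 onset /r/, coda /∅/ ok; σ2 onset /kt/ (2C), coda /∅/ ok → licit
[fal.fes] — σ1 onset /f/, coda /l/ ok; σ2 onset /f/, coda /s/ ok → licit
[ge.lda] — violates constraint 1: word begins with /g/ → illicit
[dpem] — σ1 onset /dp/ (2C), coda /m/ ok → licit
Licit: [sis], [ru.kti], [fal.fes], [dpem] → 4.

4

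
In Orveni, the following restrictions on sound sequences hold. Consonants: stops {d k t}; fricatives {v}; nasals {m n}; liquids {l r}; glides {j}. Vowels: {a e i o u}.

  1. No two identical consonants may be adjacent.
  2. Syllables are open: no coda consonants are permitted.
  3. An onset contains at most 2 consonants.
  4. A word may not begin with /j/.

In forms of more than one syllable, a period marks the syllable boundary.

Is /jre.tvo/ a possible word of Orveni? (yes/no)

no

/jre.tvo/ — violates constraint 4: word begins with /j/ → illicit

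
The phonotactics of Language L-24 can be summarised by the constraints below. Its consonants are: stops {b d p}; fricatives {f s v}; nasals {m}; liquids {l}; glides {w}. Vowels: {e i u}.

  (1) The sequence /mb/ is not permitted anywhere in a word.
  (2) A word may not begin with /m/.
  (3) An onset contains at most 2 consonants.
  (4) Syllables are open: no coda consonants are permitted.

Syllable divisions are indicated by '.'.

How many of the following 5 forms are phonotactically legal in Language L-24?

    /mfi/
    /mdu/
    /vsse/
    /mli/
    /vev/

/mfi/ — violates constraint 2: word begins with /m/ → phonotactically illegal
/mdu/ — violates constraint 2: word begins with /m/ → phonotactically illegal
/vsse/ — violates constraint 3: syllable 1 onset /vss/ has 3 consonants (> 2) → phonotactically illegal
/mli/ — violates constraint 2: word begins with /m/ → phonotactically illegal
/vev/ — violates constraint 4: syllable 1 coda /v/ has 1 consonant (> 0) → phonotactically illegal
No form is phonotactically legal → 0.

0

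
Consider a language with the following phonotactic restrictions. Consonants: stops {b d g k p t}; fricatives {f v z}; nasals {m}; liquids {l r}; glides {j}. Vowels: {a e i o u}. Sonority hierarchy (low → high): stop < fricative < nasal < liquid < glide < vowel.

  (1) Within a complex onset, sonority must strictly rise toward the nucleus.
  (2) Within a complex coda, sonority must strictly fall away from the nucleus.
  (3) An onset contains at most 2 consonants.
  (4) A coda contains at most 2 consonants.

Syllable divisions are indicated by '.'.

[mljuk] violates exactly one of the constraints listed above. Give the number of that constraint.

[mljuk]: syllable 1 onset /mlj/ has 3 consonants (> 2).
This is a violation of constraint 3: "An onset contains at most 2 consonants."
The remaining constraints (1, 2, 4) are satisfied.

3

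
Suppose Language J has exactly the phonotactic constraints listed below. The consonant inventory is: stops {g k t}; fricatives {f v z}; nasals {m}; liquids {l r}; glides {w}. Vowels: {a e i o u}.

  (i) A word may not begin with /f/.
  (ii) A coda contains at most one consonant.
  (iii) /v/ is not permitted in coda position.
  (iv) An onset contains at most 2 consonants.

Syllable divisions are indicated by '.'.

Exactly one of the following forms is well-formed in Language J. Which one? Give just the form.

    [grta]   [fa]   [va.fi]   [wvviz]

[va.fi]

[grta] — violates constraint (iv): syllable 1 onset /grt/ has 3 consonants (> 2) → ill-formed
[fa] — violates constraint (i): word begins with /f/ → ill-formed
[va.fi] — σ1 onset /v/, coda /∅/ ok; σ2 onset /f/, coda /∅/ ok → well-formed
[wvviz] — violates constraint (iv): syllable 1 onset /wvv/ has 3 consonants (> 2) → ill-formed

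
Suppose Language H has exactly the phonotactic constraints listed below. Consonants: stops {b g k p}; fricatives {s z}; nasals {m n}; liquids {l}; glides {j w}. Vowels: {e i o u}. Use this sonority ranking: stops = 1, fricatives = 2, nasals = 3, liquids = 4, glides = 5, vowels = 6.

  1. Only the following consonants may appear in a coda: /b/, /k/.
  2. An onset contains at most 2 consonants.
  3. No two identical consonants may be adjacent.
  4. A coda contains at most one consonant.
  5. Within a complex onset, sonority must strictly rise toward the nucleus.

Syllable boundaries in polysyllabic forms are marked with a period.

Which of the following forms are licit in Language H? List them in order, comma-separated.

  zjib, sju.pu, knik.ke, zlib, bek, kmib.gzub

zjib — σ1 onset /zj/ (2→5 rises), coda /b/ ok → licit
sju.pu — σ1 onset /sj/ (2→5 rises), coda /∅/ ok; σ2 onset /p/, coda /∅/ ok → licit
knik.ke — violates constraint 3: adjacent identical consonants /kk/ → illicit
zlib — σ1 onset /zl/ (2→4 rises), coda /b/ ok → licit
bek — σ1 onset /b/, coda /k/ ok → licit
kmib.gzub — σ1 onset /km/ (1→3 rises), coda /b/ ok; σ2 onset /gz/ (1→2 rises), coda /b/ ok → licit

zjib, sju.pu, zlib, bek, kmib.gzub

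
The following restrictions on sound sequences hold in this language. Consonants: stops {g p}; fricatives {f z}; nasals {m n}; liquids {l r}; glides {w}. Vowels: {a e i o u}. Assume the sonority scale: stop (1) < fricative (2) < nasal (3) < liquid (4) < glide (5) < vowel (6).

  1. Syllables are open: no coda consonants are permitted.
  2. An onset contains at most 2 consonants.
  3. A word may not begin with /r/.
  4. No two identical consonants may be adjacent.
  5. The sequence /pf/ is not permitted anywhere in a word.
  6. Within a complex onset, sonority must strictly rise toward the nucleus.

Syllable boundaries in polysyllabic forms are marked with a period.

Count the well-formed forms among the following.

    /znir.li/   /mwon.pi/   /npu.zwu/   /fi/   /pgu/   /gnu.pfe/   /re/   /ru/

/znir.li/ — violates constraint 1: syllable 1 coda /r/ has 1 consonant (> 0) → ill-formed
/mwon.pi/ — violates constraint 1: syllable 1 coda /n/ has 1 consonant (> 0) → ill-formed
/npu.zwu/ — violates constraint 6: syllable 1 onset /np/: /n/ (nasal, 3) → /p/ (stop, 1) does not rise → ill-formed
/fi/ — σ1 onset /f/, coda /∅/ ok → well-formed
/pgu/ — violates constraint 6: syllable 1 onset /pg/: /p/ (stop, 1) → /g/ (stop, 1) does not rise → ill-formed
/gnu.pfe/ — violates constraint 5: contains banned sequence /pf/ → ill-formed
/re/ — violates constraint 3: word begins with /r/ → ill-formed
/ru/ — violates constraint 3: word begins with /r/ → ill-formed
Well-formed: /fi/ → 1.

1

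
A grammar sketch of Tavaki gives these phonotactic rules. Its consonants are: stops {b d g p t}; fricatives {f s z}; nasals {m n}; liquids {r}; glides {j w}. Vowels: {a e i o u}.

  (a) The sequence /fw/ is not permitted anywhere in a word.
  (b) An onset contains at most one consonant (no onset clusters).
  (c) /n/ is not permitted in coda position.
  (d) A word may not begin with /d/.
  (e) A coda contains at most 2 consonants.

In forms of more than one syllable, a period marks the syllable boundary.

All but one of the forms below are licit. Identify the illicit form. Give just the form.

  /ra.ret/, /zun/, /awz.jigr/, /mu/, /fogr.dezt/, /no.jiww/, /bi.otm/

/zun/

/ra.ret/ — σ1 onset /r/, coda /∅/ ok; σ2 onset /r/, coda /t/ ok → licit
/zun/ — violates constraint (c): syllable 1 coda contains /n/ → illicit
/awz.jigr/ — σ1 onset /∅/, coda /wz/ (2C) ok; σ2 onset /j/, coda /gr/ (2C) ok → licit
/mu/ — σ1 onset /m/, coda /∅/ ok → licit
/fogr.dezt/ — σ1 onset /f/, coda /gr/ (2C) ok; σ2 onset /d/, coda /zt/ (2C) ok → licit
/no.jiww/ — σ1 onset /n/, coda /∅/ ok; σ2 onset /j/, coda /ww/ (2C) ok → licit
/bi.otm/ — σ1 onset /b/, coda /∅/ ok; σ2 onset /∅/, coda /tm/ (2C) ok → licit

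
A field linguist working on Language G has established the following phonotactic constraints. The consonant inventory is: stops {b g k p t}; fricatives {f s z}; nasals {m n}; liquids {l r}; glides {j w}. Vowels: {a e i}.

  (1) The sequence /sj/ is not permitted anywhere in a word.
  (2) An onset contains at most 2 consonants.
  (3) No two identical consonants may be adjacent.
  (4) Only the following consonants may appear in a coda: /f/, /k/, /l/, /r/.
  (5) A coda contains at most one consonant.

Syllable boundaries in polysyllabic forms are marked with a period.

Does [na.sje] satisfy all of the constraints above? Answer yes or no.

no

[na.sje] — violates constraint 1: contains banned sequence /sj/ → not permitted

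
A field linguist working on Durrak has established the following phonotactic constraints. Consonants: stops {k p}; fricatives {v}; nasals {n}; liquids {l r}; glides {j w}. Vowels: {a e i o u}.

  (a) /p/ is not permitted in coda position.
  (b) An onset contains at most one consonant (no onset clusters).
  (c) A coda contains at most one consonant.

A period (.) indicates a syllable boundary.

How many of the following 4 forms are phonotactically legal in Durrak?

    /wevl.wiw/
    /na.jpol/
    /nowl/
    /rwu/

0

/wevl.wiw/ — violates constraint (c): syllable 1 coda /vl/ has 2 consonants (> 1) → phonotactically illegal
/na.jpol/ — violates constraint (b): syllable 2 onset /jp/ has 2 consonants (> 1) → phonotactically illegal
/nowl/ — violates constraint (c): syllable 1 coda /wl/ has 2 consonants (> 1) → phonotactically illegal
/rwu/ — violates constraint (b): syllable 1 onset /rw/ has 2 consonants (> 1) → phonotactically illegal
No form is phonotactically legal → 0.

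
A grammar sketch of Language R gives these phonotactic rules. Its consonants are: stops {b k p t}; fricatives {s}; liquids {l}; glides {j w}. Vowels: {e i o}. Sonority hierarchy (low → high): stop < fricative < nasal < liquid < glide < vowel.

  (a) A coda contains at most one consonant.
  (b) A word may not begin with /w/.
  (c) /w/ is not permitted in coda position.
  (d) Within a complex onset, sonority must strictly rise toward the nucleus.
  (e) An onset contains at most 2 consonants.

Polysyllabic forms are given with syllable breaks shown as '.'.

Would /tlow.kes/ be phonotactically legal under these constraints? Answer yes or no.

no

/tlow.kes/ — violates constraint (c): syllable 1 coda contains /w/ → phonotactically illegal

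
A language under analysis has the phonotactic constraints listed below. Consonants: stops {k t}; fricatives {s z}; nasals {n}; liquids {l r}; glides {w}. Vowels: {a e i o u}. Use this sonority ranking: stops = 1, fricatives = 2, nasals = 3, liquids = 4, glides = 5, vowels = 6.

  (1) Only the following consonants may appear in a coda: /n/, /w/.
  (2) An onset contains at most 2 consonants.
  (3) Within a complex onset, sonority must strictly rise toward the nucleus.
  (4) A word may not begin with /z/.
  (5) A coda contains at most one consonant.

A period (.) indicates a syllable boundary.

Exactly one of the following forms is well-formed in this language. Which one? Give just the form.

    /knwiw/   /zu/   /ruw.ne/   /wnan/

/knwiw/ — violates constraint 2: syllable 1 onset /knw/ has 3 consonants (> 2) → ill-formed
/zu/ — violates constraint 4: word begins with /z/ → ill-formed
/ruw.ne/ — σ1 onset /r/, coda /w/ ok; σ2 onset /n/, coda /∅/ ok → well-formed
/wnan/ — violates constraint 3: syllable 1 onset /wn/: /w/ (glide, 5) → /n/ (nasal, 3) does not rise → ill-formed

/ruw.ne/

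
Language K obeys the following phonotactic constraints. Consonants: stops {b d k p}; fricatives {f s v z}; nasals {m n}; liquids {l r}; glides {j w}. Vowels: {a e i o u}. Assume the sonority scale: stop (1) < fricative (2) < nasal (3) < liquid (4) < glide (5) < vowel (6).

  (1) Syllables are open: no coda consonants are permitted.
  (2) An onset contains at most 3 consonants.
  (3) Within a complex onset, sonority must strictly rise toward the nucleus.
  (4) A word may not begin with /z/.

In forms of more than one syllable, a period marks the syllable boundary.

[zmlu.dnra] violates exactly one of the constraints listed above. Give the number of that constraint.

4

[zmlu.dnra]: word begins with /z/.
This is a violation of constraint 4: "A word may not begin with /z/."
The remaining constraints (1, 2, 3) are satisfied.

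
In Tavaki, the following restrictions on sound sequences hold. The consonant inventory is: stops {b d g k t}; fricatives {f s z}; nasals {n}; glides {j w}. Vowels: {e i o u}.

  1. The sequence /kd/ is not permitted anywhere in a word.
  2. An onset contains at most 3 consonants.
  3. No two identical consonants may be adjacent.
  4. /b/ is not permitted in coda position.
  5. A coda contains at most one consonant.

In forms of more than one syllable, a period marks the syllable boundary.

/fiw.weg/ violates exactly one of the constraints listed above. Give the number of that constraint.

3

/fiw.weg/: adjacent identical consonants /ww/.
This is a violation of constraint 3: "No two identical consonants may be adjacent."
The remaining constraints (1, 2, 4, 5) are satisfied.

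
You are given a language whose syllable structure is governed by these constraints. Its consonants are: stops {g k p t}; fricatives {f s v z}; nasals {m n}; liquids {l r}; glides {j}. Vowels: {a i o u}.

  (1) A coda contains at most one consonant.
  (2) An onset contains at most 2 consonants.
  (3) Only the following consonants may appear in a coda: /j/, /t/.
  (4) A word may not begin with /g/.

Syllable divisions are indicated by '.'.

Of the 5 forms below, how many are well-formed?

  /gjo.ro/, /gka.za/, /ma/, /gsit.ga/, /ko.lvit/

2

/gjo.ro/ — violates constraint 4: word begins with /g/ → ill-formed
/gka.za/ — violates constraint 4: word begins with /g/ → ill-formed
/ma/ — σ1 onset /m/, coda /∅/ ok → well-formed
/gsit.ga/ — violates constraint 4: word begins with /g/ → ill-formed
/ko.lvit/ — σ1 onset /k/, coda /∅/ ok; σ2 onset /lv/ (2C), coda /t/ ok → well-formed
Well-formed: /ma/, /ko.lvit/ → 2.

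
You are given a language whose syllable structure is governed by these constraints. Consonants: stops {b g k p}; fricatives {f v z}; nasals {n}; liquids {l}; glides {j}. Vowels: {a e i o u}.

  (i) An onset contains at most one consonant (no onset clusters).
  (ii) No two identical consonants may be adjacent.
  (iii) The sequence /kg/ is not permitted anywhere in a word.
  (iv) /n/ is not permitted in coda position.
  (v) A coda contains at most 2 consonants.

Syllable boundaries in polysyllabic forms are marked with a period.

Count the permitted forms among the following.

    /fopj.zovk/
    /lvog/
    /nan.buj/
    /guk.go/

1

/fopj.zovk/ — σ1 onset /f/, coda /pj/ (2C) ok; σ2 onset /z/, coda /vk/ (2C) ok → permitted
/lvog/ — violates constraint (i): syllable 1 onset /lv/ has 2 consonants (> 1) → not permitted
/nan.buj/ — violates constraint (iv): syllable 1 coda contains /n/ → not permitted
/guk.go/ — violates constraint (iii): contains banned sequence /kg/ → not permitted
Permitted: /fopj.zovk/ → 1.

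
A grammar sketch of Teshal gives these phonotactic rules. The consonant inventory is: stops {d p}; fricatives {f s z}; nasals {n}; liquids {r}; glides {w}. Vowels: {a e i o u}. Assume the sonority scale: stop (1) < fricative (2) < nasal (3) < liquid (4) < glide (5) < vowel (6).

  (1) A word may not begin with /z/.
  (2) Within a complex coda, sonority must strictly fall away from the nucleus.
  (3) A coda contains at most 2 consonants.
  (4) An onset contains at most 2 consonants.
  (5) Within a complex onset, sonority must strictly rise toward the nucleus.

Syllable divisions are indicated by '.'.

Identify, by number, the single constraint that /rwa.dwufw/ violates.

/rwa.dwufw/: syllable 2 coda /fw/: /f/ (fricative, 2) → /w/ (glide, 5) does not fall.
This is a violation of constraint 2: "Within a complex coda, sonority must strictly fall away from the nucleus."
The remaining constraints (1, 3, 4, 5) are satisfied.

2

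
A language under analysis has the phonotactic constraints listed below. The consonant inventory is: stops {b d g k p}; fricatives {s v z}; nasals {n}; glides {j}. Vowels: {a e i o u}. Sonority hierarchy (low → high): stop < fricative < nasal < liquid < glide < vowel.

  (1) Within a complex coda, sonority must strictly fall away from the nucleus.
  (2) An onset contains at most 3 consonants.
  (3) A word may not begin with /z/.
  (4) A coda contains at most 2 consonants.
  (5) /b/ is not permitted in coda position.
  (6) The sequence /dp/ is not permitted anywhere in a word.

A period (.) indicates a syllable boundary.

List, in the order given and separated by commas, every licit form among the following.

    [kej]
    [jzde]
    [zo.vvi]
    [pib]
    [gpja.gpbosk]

[kej] — σ1 onset /k/, coda /j/ ok → licit
[jzde] — σ1 onset /jzd/ (3C), coda /∅/ ok → licit
[zo.vvi] — violates constraint 3: word begins with /z/ → illicit
[pib] — violates constraint 5: syllable 1 coda contains /b/ → illicit
[gpja.gpbosk] — σ1 onset /gpj/ (3C), coda /∅/ ok; σ2 onset /gpb/ (3C), coda /sk/ (2→1 falls) ok → licit

[kej], [jzde], [gpja.gpbosk]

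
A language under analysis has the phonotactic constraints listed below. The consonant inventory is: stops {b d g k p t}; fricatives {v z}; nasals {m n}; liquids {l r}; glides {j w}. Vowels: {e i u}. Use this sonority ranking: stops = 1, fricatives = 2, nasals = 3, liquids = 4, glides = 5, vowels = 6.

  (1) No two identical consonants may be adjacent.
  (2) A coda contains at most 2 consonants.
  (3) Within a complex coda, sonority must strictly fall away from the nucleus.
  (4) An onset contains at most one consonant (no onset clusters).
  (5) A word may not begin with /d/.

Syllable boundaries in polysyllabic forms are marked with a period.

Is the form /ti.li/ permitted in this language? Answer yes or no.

yes

/ti.li/ — σ1 onset /t/, coda /∅/ ok; σ2 onset /l/, coda /∅/ ok → permitted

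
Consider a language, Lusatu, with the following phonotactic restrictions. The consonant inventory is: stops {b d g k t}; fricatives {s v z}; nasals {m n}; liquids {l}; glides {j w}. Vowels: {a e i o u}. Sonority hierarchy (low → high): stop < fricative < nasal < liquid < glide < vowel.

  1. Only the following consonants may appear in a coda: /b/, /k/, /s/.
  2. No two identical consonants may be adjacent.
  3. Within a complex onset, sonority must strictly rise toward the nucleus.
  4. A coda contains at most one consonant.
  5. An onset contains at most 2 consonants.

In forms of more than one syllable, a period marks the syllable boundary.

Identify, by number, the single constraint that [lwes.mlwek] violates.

5

[lwes.mlwek]: syllable 2 onset /mlw/ has 3 consonants (> 2).
This is a violation of constraint 5: "An onset contains at most 2 consonants."
The remaining constraints (1, 2, 3, 4) are satisfied.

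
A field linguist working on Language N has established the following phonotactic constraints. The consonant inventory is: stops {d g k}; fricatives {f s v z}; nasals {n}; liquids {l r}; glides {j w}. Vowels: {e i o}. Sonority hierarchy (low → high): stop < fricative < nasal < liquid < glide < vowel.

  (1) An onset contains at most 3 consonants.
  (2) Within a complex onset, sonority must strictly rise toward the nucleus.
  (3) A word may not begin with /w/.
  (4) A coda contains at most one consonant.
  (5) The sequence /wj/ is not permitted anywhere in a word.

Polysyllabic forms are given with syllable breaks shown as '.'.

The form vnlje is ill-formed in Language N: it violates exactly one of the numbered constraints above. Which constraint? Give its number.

1

vnlje: syllable 1 onset /vnlj/ has 4 consonants (> 3).
This is a violation of constraint 1: "An onset contains at most 3 consonants."
The remaining constraints (2, 3, 4, 5) are satisfied.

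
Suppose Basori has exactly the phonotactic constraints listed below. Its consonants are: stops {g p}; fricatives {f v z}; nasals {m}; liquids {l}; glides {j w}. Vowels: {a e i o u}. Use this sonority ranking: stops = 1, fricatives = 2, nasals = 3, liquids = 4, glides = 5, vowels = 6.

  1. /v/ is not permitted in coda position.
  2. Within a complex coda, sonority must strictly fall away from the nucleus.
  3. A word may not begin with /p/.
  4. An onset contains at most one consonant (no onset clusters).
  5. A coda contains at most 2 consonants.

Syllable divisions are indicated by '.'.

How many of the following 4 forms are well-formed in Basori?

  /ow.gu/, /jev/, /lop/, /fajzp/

/ow.gu/ — σ1 onset /∅/, coda /w/ ok; σ2 onset /g/, coda /∅/ ok → well-formed
/jev/ — violates constraint 1: syllable 1 coda contains /v/ → ill-formed
/lop/ — σ1 onset /l/, coda /p/ ok → well-formed
/fajzp/ — violates constraint 5: syllable 1 coda /jzp/ has 3 consonants (> 2) → ill-formed
Well-formed: /ow.gu/, /lop/ → 2.

2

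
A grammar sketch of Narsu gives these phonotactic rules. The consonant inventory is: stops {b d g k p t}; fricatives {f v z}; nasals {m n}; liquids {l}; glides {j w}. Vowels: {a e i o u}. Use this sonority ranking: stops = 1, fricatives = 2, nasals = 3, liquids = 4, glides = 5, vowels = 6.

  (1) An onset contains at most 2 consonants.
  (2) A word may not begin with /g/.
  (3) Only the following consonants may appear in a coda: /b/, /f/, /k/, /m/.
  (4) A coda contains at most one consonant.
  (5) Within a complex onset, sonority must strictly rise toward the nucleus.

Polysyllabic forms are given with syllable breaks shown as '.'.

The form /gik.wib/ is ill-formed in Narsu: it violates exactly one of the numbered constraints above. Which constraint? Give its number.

/gik.wib/: word begins with /g/.
This is a violation of constraint 2: "A word may not begin with /g/."
The remaining constraints (1, 3, 4, 5) are satisfied.

2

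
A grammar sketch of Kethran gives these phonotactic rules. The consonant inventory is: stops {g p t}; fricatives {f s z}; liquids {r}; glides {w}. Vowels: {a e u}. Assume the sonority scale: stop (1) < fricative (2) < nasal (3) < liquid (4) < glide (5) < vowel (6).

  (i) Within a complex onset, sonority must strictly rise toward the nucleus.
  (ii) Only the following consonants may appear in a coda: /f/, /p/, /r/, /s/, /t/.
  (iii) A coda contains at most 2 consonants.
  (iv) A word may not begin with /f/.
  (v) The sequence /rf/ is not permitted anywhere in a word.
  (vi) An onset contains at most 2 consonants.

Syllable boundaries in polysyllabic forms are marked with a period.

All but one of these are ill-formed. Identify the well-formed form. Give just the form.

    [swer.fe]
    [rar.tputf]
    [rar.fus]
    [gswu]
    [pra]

[pra]

[swer.fe] — violates constraint (v): contains banned sequence /rf/ → ill-formed
[rar.tputf] — violates constraint (i): syllable 2 onset /tp/: /t/ (stop, 1) → /p/ (stop, 1) does not rise → ill-formed
[rar.fus] — violates constraint (v): contains banned sequence /rf/ → ill-formed
[gswu] — violates constraint (vi): syllable 1 onset /gsw/ has 3 consonants (> 2) → ill-formed
[pra] — σ1 onset /pr/ (1→4 rises), coda /∅/ ok → well-formed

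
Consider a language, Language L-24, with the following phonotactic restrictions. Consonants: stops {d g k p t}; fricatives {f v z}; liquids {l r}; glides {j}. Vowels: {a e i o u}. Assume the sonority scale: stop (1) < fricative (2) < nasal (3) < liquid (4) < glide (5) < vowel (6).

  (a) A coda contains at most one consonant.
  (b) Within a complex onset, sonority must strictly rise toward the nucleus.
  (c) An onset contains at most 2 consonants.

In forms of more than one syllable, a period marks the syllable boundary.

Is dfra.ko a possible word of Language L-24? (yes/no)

dfra.ko — violates constraint (c): syllable 1 onset /dfr/ has 3 consonants (> 2) → phonotactically illegal

no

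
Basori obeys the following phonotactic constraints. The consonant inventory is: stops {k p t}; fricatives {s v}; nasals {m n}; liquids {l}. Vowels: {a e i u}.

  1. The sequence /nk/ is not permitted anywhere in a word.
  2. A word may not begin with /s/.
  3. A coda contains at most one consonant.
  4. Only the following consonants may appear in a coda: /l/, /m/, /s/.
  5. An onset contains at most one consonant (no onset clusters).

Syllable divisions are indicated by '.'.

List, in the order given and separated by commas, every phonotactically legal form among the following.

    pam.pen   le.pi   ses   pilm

pam.pen — violates constraint 4: syllable 2 coda contains /n/, which is not a licensed coda consonant → phonotactically illegal
le.pi — σ1 onset /l/, coda /∅/ ok; σ2 onset /p/, coda /∅/ ok → phonotactically legal
ses — violates constraint 2: word begins with /s/ → phonotactically illegal
pilm — violates constraint 3: syllable 1 coda /lm/ has 2 consonants (> 1) → phonotactically illegal

le.pi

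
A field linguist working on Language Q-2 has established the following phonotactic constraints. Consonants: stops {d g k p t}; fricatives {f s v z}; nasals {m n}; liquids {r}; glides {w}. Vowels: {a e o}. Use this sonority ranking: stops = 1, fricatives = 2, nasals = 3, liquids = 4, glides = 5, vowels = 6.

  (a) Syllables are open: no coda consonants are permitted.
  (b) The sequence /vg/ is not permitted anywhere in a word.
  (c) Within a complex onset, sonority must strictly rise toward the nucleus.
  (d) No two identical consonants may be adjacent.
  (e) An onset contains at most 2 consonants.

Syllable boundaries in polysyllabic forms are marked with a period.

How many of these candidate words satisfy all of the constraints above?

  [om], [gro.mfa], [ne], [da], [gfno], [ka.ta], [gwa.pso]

[om] — violates constraint (a): syllable 1 coda /m/ has 1 consonant (> 0) → phonotactically illegal
[gro.mfa] — violates constraint (c): syllable 2 onset /mf/: /m/ (nasal, 3) → /f/ (fricative, 2) does not rise → phonotactically illegal
[ne] — σ1 onset /n/, coda /∅/ ok → phonotactically legal
[da] — σ1 onset /d/, coda /∅/ ok → phonotactically legal
[gfno] — violates constraint (e): syllable 1 onset /gfn/ has 3 consonants (> 2) → phonotactically illegal
[ka.ta] — σ1 onset /k/, coda /∅/ ok; σ2 onset /t/, coda /∅/ ok → phonotactically legal
[gwa.pso] — σ1 onset /gw/ (1→5 rises), coda /∅/ ok; σ2 onset /ps/ (1→2 rises), coda /∅/ ok → phonotactically legal
Phonotactically legal: [ne], [da], [ka.ta], [gwa.pso] → 4.

4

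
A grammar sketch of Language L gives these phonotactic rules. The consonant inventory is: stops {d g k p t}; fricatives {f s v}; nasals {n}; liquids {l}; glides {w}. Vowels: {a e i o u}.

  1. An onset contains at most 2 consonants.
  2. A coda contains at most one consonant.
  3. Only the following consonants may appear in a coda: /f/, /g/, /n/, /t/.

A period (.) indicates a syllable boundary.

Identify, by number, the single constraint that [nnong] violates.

2

[nnong]: syllable 1 coda /ng/ has 2 consonants (> 1).
This is a violation of constraint 2: "A coda contains at most one consonant."
The remaining constraints (1, 3) are satisfied.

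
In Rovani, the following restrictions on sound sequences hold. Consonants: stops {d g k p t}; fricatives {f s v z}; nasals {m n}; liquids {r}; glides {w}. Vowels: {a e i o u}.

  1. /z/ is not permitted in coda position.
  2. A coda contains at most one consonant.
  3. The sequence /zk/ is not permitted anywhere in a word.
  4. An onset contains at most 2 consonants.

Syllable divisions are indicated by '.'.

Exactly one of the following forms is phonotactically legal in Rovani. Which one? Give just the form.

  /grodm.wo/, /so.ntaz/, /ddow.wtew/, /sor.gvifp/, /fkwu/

/grodm.wo/ — violates constraint 2: syllable 1 coda /dm/ has 2 consonants (> 1) → phonotactically illegal
/so.ntaz/ — violates constraint 1: syllable 2 coda contains /z/ → phonotactically illegal
/ddow.wtew/ — σ1 onset /dd/ (2C), coda /w/ ok; σ2 onset /wt/ (2C), coda /w/ ok → phonotactically legal
/sor.gvifp/ — violates constraint 2: syllable 2 coda /fp/ has 2 consonants (> 1) → phonotactically illegal
/fkwu/ — violates constraint 4: syllable 1 onset /fkw/ has 3 consonants (> 2) → phonotactically illegal

/ddow.wtew/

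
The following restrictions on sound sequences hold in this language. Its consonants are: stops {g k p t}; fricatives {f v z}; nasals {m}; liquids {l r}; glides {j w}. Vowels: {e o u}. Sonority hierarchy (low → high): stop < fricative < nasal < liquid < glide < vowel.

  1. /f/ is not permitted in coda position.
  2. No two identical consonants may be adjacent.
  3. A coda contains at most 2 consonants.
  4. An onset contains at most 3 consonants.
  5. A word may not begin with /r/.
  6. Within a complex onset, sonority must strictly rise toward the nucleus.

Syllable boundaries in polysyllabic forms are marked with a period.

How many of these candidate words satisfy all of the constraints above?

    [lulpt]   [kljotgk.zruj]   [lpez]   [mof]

0

[lulpt] — violates constraint 3: syllable 1 coda /lpt/ has 3 consonants (> 2) → ill-formed
[kljotgk.zruj] — violates constraint 3: syllable 1 coda /tgk/ has 3 consonants (> 2) → ill-formed
[lpez] — violates constraint 6: syllable 1 onset /lp/: /l/ (liquid, 4) → /p/ (stop, 1) does not rise → ill-formed
[mof] — violates constraint 1: syllable 1 coda contains /f/ → ill-formed
No form is well-formed → 0.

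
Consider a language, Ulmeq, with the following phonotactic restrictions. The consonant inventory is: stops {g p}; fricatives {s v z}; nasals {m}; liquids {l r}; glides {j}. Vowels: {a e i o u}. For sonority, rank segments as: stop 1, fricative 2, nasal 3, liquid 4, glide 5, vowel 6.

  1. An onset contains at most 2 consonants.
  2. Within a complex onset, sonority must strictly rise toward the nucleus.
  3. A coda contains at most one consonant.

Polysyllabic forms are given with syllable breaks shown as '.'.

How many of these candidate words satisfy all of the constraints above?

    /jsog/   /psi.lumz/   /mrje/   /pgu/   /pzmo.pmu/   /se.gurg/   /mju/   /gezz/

1

/jsog/ — violates constraint 2: syllable 1 onset /js/: /j/ (glide, 5) → /s/ (fricative, 2) does not rise → not permitted
/psi.lumz/ — violates constraint 3: syllable 2 coda /mz/ has 2 consonants (> 1) → not permitted
/mrje/ — violates constraint 1: syllable 1 onset /mrj/ has 3 consonants (> 2) → not permitted
/pgu/ — violates constraint 2: syllable 1 onset /pg/: /p/ (stop, 1) → /g/ (stop, 1) does not rise → not permitted
/pzmo.pmu/ — violates constraint 1: syllable 1 onset /pzm/ has 3 consonants (> 2) → not permitted
/se.gurg/ — violates constraint 3: syllable 2 coda /rg/ has 2 consonants (> 1) → not permitted
/mju/ — σ1 onset /mj/ (3→5 rises), coda /∅/ ok → permitted
/gezz/ — violates constraint 3: syllable 1 coda /zz/ has 2 consonants (> 1) → not permitted
Permitted: /mju/ → 1.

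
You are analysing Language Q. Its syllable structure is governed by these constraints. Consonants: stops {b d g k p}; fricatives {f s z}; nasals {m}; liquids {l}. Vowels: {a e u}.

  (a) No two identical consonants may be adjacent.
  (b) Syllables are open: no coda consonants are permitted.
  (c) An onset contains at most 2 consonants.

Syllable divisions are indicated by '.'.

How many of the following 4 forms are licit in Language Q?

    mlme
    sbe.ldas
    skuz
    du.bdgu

mlme — violates constraint (c): syllable 1 onset /mlm/ has 3 consonants (> 2) → illicit
sbe.ldas — violates constraint (b): syllable 2 coda /s/ has 1 consonant (> 0) → illicit
skuz — violates constraint (b): syllable 1 coda /z/ has 1 consonant (> 0) → illicit
du.bdgu — violates constraint (c): syllable 2 onset /bdg/ has 3 consonants (> 2) → illicit
No form is licit → 0.

0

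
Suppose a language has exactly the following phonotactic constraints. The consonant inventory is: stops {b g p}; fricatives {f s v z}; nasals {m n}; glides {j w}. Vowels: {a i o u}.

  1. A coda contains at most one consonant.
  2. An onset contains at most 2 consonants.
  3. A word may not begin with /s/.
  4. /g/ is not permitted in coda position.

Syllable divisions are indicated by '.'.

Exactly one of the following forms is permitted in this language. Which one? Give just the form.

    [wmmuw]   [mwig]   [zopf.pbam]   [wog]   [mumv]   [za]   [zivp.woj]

[za]

[wmmuw] — violates constraint 2: syllable 1 onset /wmm/ has 3 consonants (> 2) → not permitted
[mwig] — violates constraint 4: syllable 1 coda contains /g/ → not permitted
[zopf.pbam] — violates constraint 1: syllable 1 coda /pf/ has 2 consonants (> 1) → not permitted
[wog] — violates constraint 4: syllable 1 coda contains /g/ → not permitted
[mumv] — violates constraint 1: syllable 1 coda /mv/ has 2 consonants (> 1) → not permitted
[za] — σ1 onset /z/, coda /∅/ ok → permitted
[zivp.woj] — violates constraint 1: syllable 1 coda /vp/ has 2 consonants (> 1) → not permitted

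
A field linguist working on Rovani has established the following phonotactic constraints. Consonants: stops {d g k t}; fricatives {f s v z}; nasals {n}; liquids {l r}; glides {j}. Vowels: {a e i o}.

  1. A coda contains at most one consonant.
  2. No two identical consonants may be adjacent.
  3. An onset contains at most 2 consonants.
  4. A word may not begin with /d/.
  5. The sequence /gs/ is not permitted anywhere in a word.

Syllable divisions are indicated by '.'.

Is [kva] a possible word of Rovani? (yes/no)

[kva] — σ1 onset /kv/ (2C), coda /∅/ ok → permitted

yes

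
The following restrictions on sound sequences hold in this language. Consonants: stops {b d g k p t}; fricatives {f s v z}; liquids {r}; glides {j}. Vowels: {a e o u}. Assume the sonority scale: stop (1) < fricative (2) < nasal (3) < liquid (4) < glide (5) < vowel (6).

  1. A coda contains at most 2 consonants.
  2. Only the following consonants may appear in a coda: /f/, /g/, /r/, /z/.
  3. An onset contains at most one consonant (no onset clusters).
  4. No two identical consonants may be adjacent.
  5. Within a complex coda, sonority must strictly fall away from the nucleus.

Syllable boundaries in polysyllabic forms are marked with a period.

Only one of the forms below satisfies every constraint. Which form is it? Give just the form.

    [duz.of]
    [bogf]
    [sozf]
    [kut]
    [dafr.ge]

[duz.of] — σ1 onset /d/, coda /z/ ok; σ2 onset /∅/, coda /f/ ok → licit
[bogf] — violates constraint 5: syllable 1 coda /gf/: /g/ (stop, 1) → /f/ (fricative, 2) does not fall → illicit
[sozf] — violates constraint 5: syllable 1 coda /zf/: /z/ (fricative, 2) → /f/ (fricative, 2) does not fall → illicit
[kut] — violates constraint 2: syllable 1 coda contains /t/, which is not a licensed coda consonant → illicit
[dafr.ge] — violates constraint 5: syllable 1 coda /fr/: /f/ (fricative, 2) → /r/ (liquid, 4) does not fall → illicit

[duz.of]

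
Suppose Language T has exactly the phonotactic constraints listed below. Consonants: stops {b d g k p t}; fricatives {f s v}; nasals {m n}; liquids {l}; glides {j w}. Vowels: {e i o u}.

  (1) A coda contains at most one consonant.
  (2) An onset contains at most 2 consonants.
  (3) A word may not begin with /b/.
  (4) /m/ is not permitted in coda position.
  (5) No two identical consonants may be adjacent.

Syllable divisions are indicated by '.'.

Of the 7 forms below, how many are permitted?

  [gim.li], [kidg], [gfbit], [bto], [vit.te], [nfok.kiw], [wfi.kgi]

1

[gim.li] — violates constraint 4: syllable 1 coda contains /m/ → not permitted
[kidg] — violates constraint 1: syllable 1 coda /dg/ has 2 consonants (> 1) → not permitted
[gfbit] — violates constraint 2: syllable 1 onset /gfb/ has 3 consonants (> 2) → not permitted
[bto] — violates constraint 3: word begins with /b/ → not permitted
[vit.te] — violates constraint 5: adjacent identical consonants /tt/ → not permitted
[nfok.kiw] — violates constraint 5: adjacent identical consonants /kk/ → not permitted
[wfi.kgi] — σ1 onset /wf/ (2C), coda /∅/ ok; σ2 onset /kg/ (2C), coda /∅/ ok → permitted
Permitted: [wfi.kgi] → 1.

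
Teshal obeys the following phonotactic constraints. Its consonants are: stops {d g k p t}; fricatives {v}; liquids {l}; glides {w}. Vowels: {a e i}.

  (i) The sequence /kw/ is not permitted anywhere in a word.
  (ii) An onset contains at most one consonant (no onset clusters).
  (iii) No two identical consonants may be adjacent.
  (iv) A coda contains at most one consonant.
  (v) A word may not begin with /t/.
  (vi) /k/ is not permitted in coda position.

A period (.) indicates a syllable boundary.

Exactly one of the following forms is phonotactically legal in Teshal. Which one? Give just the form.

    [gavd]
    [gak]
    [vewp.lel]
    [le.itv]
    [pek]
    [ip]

[gavd] — violates constraint (iv): syllable 1 coda /vd/ has 2 consonants (> 1) → phonotactically illegal
[gak] — violates constraint (vi): syllable 1 coda contains /k/ → phonotactically illegal
[vewp.lel] — violates constraint (iv): syllable 1 coda /wp/ has 2 consonants (> 1) → phonotactically illegal
[le.itv] — violates constraint (iv): syllable 2 coda /tv/ has 2 consonants (> 1) → phonotactically illegal
[pek] — violates constraint (vi): syllable 1 coda contains /k/ → phonotactically illegal
[ip] — σ1 onset /∅/, coda /p/ ok → phonotactically legal

[ip]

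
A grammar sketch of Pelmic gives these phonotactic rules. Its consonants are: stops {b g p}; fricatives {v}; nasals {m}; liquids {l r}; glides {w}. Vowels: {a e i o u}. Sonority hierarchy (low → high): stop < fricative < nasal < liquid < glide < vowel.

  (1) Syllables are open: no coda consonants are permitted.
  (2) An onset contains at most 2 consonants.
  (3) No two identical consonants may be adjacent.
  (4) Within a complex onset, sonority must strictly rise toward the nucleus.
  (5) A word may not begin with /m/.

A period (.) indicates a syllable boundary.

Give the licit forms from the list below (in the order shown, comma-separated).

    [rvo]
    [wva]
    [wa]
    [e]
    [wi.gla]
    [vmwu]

[rvo] — violates constraint 4: syllable 1 onset /rv/: /r/ (liquid, 4) → /v/ (fricative, 2) does not rise → illicit
[wva] — violates constraint 4: syllable 1 onset /wv/: /w/ (glide, 5) → /v/ (fricative, 2) does not rise → illicit
[wa] — σ1 onset /w/, coda /∅/ ok → licit
[e] — σ1 onset /∅/, coda /∅/ ok → licit
[wi.gla] — σ1 onset /w/, coda /∅/ ok; σ2 onset /gl/ (1→4 rises), coda /∅/ ok → licit
[vmwu] — violates constraint 2: syllable 1 onset /vmw/ has 3 consonants (> 2) → illicit

[wa], [e], [wi.gla]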